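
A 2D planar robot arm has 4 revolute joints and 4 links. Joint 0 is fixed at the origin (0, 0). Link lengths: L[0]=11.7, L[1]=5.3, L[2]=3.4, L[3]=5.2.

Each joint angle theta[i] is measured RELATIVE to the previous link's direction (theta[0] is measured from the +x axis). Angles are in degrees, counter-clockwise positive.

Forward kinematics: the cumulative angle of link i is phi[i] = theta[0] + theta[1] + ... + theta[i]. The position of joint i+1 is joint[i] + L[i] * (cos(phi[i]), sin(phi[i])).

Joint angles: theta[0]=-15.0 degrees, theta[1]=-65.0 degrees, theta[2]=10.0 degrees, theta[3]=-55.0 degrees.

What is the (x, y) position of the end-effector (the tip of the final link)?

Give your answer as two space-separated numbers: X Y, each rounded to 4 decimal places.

joint[0] = (0.0000, 0.0000)  (base)
link 0: phi[0] = -15 = -15 deg
  cos(-15 deg) = 0.9659, sin(-15 deg) = -0.2588
  joint[1] = (0.0000, 0.0000) + 11.7 * (0.9659, -0.2588) = (0.0000 + 11.3013, 0.0000 + -3.0282) = (11.3013, -3.0282)
link 1: phi[1] = -15 + -65 = -80 deg
  cos(-80 deg) = 0.1736, sin(-80 deg) = -0.9848
  joint[2] = (11.3013, -3.0282) + 5.3 * (0.1736, -0.9848) = (11.3013 + 0.9203, -3.0282 + -5.2195) = (12.2217, -8.2477)
link 2: phi[2] = -15 + -65 + 10 = -70 deg
  cos(-70 deg) = 0.3420, sin(-70 deg) = -0.9397
  joint[3] = (12.2217, -8.2477) + 3.4 * (0.3420, -0.9397) = (12.2217 + 1.1629, -8.2477 + -3.1950) = (13.3845, -11.4426)
link 3: phi[3] = -15 + -65 + 10 + -55 = -125 deg
  cos(-125 deg) = -0.5736, sin(-125 deg) = -0.8192
  joint[4] = (13.3845, -11.4426) + 5.2 * (-0.5736, -0.8192) = (13.3845 + -2.9826, -11.4426 + -4.2596) = (10.4019, -15.7022)
End effector: (10.4019, -15.7022)

Answer: 10.4019 -15.7022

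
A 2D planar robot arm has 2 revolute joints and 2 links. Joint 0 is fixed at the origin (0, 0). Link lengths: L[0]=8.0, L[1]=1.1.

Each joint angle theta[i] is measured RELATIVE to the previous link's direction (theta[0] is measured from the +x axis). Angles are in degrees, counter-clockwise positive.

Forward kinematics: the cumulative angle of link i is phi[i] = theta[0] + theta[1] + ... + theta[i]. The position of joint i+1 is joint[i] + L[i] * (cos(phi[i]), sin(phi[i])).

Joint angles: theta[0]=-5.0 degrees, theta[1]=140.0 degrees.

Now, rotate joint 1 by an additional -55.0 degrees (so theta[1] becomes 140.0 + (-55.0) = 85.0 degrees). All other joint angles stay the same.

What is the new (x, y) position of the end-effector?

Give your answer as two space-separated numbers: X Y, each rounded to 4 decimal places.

Answer: 8.1606 0.3860

Derivation:
joint[0] = (0.0000, 0.0000)  (base)
link 0: phi[0] = -5 = -5 deg
  cos(-5 deg) = 0.9962, sin(-5 deg) = -0.0872
  joint[1] = (0.0000, 0.0000) + 8 * (0.9962, -0.0872) = (0.0000 + 7.9696, 0.0000 + -0.6972) = (7.9696, -0.6972)
link 1: phi[1] = -5 + 85 = 80 deg
  cos(80 deg) = 0.1736, sin(80 deg) = 0.9848
  joint[2] = (7.9696, -0.6972) + 1.1 * (0.1736, 0.9848) = (7.9696 + 0.1910, -0.6972 + 1.0833) = (8.1606, 0.3860)
End effector: (8.1606, 0.3860)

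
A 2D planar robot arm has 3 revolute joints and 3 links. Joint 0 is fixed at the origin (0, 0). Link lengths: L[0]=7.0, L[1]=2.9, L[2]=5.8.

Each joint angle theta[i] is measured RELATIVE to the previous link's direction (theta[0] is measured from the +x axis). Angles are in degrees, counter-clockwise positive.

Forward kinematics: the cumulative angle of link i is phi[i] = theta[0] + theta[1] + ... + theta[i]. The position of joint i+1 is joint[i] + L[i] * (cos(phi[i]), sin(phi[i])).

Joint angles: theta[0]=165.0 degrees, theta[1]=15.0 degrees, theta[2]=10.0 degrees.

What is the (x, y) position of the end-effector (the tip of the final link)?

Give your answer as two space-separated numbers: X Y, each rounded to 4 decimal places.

Answer: -15.3734 0.8046

Derivation:
joint[0] = (0.0000, 0.0000)  (base)
link 0: phi[0] = 165 = 165 deg
  cos(165 deg) = -0.9659, sin(165 deg) = 0.2588
  joint[1] = (0.0000, 0.0000) + 7 * (-0.9659, 0.2588) = (0.0000 + -6.7615, 0.0000 + 1.8117) = (-6.7615, 1.8117)
link 1: phi[1] = 165 + 15 = 180 deg
  cos(180 deg) = -1.0000, sin(180 deg) = 0.0000
  joint[2] = (-6.7615, 1.8117) + 2.9 * (-1.0000, 0.0000) = (-6.7615 + -2.9000, 1.8117 + 0.0000) = (-9.6615, 1.8117)
link 2: phi[2] = 165 + 15 + 10 = 190 deg
  cos(190 deg) = -0.9848, sin(190 deg) = -0.1736
  joint[3] = (-9.6615, 1.8117) + 5.8 * (-0.9848, -0.1736) = (-9.6615 + -5.7119, 1.8117 + -1.0072) = (-15.3734, 0.8046)
End effector: (-15.3734, 0.8046)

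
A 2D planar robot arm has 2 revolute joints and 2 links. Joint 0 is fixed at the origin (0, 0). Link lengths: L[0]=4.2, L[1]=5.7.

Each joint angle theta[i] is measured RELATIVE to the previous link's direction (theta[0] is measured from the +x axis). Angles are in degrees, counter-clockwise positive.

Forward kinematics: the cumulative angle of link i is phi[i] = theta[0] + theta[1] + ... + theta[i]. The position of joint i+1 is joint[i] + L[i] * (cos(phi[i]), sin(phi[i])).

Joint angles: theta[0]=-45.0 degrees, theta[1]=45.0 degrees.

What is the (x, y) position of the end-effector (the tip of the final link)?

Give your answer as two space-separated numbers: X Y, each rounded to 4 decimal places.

joint[0] = (0.0000, 0.0000)  (base)
link 0: phi[0] = -45 = -45 deg
  cos(-45 deg) = 0.7071, sin(-45 deg) = -0.7071
  joint[1] = (0.0000, 0.0000) + 4.2 * (0.7071, -0.7071) = (0.0000 + 2.9698, 0.0000 + -2.9698) = (2.9698, -2.9698)
link 1: phi[1] = -45 + 45 = 0 deg
  cos(0 deg) = 1.0000, sin(0 deg) = 0.0000
  joint[2] = (2.9698, -2.9698) + 5.7 * (1.0000, 0.0000) = (2.9698 + 5.7000, -2.9698 + 0.0000) = (8.6698, -2.9698)
End effector: (8.6698, -2.9698)

Answer: 8.6698 -2.9698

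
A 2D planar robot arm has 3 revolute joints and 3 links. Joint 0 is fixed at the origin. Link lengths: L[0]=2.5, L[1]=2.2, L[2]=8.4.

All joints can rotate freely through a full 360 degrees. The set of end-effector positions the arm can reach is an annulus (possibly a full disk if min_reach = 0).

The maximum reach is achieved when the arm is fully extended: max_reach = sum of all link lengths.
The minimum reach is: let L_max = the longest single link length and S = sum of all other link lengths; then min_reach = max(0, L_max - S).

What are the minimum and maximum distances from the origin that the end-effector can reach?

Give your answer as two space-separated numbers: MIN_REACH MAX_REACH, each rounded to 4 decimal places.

Link lengths: [2.5, 2.2, 8.4]
max_reach = 2.5 + 2.2 + 8.4 = 13.1
L_max = max([2.5, 2.2, 8.4]) = 8.4
S (sum of others) = 13.1 - 8.4 = 4.7
min_reach = max(0, 8.4 - 4.7) = max(0, 3.7) = 3.7

Answer: 3.7000 13.1000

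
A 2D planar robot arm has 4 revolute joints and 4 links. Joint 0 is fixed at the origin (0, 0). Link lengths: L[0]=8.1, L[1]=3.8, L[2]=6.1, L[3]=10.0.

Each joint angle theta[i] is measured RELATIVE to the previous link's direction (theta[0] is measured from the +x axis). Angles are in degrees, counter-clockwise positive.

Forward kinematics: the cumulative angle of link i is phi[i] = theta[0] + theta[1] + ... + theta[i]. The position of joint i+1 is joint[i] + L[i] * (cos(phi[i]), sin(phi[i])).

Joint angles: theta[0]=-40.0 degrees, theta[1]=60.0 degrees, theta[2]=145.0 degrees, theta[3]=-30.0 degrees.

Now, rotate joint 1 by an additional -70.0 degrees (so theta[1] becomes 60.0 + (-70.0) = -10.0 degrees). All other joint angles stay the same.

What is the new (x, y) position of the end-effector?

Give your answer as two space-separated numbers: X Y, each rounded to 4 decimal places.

Answer: 12.3421 7.0223

Derivation:
joint[0] = (0.0000, 0.0000)  (base)
link 0: phi[0] = -40 = -40 deg
  cos(-40 deg) = 0.7660, sin(-40 deg) = -0.6428
  joint[1] = (0.0000, 0.0000) + 8.1 * (0.7660, -0.6428) = (0.0000 + 6.2050, 0.0000 + -5.2066) = (6.2050, -5.2066)
link 1: phi[1] = -40 + -10 = -50 deg
  cos(-50 deg) = 0.6428, sin(-50 deg) = -0.7660
  joint[2] = (6.2050, -5.2066) + 3.8 * (0.6428, -0.7660) = (6.2050 + 2.4426, -5.2066 + -2.9110) = (8.6476, -8.1175)
link 2: phi[2] = -40 + -10 + 145 = 95 deg
  cos(95 deg) = -0.0872, sin(95 deg) = 0.9962
  joint[3] = (8.6476, -8.1175) + 6.1 * (-0.0872, 0.9962) = (8.6476 + -0.5317, -8.1175 + 6.0768) = (8.1159, -2.0408)
link 3: phi[3] = -40 + -10 + 145 + -30 = 65 deg
  cos(65 deg) = 0.4226, sin(65 deg) = 0.9063
  joint[4] = (8.1159, -2.0408) + 10 * (0.4226, 0.9063) = (8.1159 + 4.2262, -2.0408 + 9.0631) = (12.3421, 7.0223)
End effector: (12.3421, 7.0223)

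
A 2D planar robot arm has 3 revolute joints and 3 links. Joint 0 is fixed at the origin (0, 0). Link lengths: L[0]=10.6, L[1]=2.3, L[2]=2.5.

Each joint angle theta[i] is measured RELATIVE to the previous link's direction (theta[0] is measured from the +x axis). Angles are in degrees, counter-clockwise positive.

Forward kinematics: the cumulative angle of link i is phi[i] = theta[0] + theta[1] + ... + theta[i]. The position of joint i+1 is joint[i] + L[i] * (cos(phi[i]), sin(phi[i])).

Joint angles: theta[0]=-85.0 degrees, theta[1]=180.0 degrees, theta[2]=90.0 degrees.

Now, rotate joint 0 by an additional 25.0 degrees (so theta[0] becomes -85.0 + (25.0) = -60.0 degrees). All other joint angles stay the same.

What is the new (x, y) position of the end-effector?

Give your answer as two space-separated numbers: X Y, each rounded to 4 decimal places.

joint[0] = (0.0000, 0.0000)  (base)
link 0: phi[0] = -60 = -60 deg
  cos(-60 deg) = 0.5000, sin(-60 deg) = -0.8660
  joint[1] = (0.0000, 0.0000) + 10.6 * (0.5000, -0.8660) = (0.0000 + 5.3000, 0.0000 + -9.1799) = (5.3000, -9.1799)
link 1: phi[1] = -60 + 180 = 120 deg
  cos(120 deg) = -0.5000, sin(120 deg) = 0.8660
  joint[2] = (5.3000, -9.1799) + 2.3 * (-0.5000, 0.8660) = (5.3000 + -1.1500, -9.1799 + 1.9919) = (4.1500, -7.1880)
link 2: phi[2] = -60 + 180 + 90 = 210 deg
  cos(210 deg) = -0.8660, sin(210 deg) = -0.5000
  joint[3] = (4.1500, -7.1880) + 2.5 * (-0.8660, -0.5000) = (4.1500 + -2.1651, -7.1880 + -1.2500) = (1.9849, -8.4380)
End effector: (1.9849, -8.4380)

Answer: 1.9849 -8.4380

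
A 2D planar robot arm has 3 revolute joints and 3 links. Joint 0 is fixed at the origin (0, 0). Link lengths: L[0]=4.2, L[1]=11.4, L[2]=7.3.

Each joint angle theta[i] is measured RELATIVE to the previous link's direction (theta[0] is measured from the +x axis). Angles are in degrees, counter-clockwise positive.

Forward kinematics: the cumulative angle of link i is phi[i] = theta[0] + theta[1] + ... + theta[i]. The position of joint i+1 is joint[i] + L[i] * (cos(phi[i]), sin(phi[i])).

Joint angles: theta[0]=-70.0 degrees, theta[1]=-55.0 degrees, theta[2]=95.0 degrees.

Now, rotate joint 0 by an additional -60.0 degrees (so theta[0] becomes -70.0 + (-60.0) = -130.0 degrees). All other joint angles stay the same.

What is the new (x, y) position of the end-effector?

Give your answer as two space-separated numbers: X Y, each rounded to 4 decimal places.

joint[0] = (0.0000, 0.0000)  (base)
link 0: phi[0] = -130 = -130 deg
  cos(-130 deg) = -0.6428, sin(-130 deg) = -0.7660
  joint[1] = (0.0000, 0.0000) + 4.2 * (-0.6428, -0.7660) = (0.0000 + -2.6997, 0.0000 + -3.2174) = (-2.6997, -3.2174)
link 1: phi[1] = -130 + -55 = -185 deg
  cos(-185 deg) = -0.9962, sin(-185 deg) = 0.0872
  joint[2] = (-2.6997, -3.2174) + 11.4 * (-0.9962, 0.0872) = (-2.6997 + -11.3566, -3.2174 + 0.9936) = (-14.0563, -2.2238)
link 2: phi[2] = -130 + -55 + 95 = -90 deg
  cos(-90 deg) = 0.0000, sin(-90 deg) = -1.0000
  joint[3] = (-14.0563, -2.2238) + 7.3 * (0.0000, -1.0000) = (-14.0563 + 0.0000, -2.2238 + -7.3000) = (-14.0563, -9.5238)
End effector: (-14.0563, -9.5238)

Answer: -14.0563 -9.5238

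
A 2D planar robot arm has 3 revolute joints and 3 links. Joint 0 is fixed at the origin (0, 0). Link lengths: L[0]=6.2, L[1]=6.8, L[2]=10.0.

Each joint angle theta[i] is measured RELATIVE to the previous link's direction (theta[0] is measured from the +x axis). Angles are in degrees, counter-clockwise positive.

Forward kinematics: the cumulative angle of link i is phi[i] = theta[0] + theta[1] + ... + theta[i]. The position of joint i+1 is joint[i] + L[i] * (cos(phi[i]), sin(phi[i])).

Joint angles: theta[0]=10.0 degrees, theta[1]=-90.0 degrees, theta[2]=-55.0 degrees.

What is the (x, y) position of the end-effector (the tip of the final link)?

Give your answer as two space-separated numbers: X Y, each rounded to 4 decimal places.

joint[0] = (0.0000, 0.0000)  (base)
link 0: phi[0] = 10 = 10 deg
  cos(10 deg) = 0.9848, sin(10 deg) = 0.1736
  joint[1] = (0.0000, 0.0000) + 6.2 * (0.9848, 0.1736) = (0.0000 + 6.1058, 0.0000 + 1.0766) = (6.1058, 1.0766)
link 1: phi[1] = 10 + -90 = -80 deg
  cos(-80 deg) = 0.1736, sin(-80 deg) = -0.9848
  joint[2] = (6.1058, 1.0766) + 6.8 * (0.1736, -0.9848) = (6.1058 + 1.1808, 1.0766 + -6.6967) = (7.2866, -5.6201)
link 2: phi[2] = 10 + -90 + -55 = -135 deg
  cos(-135 deg) = -0.7071, sin(-135 deg) = -0.7071
  joint[3] = (7.2866, -5.6201) + 10 * (-0.7071, -0.7071) = (7.2866 + -7.0711, -5.6201 + -7.0711) = (0.2155, -12.6911)
End effector: (0.2155, -12.6911)

Answer: 0.2155 -12.6911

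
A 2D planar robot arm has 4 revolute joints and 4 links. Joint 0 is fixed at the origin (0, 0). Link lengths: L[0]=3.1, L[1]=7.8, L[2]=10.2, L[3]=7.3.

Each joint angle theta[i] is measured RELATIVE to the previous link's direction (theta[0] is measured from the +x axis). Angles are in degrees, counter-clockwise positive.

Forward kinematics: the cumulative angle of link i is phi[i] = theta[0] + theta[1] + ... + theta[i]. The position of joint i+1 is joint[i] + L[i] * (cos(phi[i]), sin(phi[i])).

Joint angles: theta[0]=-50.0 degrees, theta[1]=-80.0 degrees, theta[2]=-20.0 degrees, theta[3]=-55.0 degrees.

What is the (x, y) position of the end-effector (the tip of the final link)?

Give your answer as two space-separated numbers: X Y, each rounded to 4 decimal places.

joint[0] = (0.0000, 0.0000)  (base)
link 0: phi[0] = -50 = -50 deg
  cos(-50 deg) = 0.6428, sin(-50 deg) = -0.7660
  joint[1] = (0.0000, 0.0000) + 3.1 * (0.6428, -0.7660) = (0.0000 + 1.9926, 0.0000 + -2.3747) = (1.9926, -2.3747)
link 1: phi[1] = -50 + -80 = -130 deg
  cos(-130 deg) = -0.6428, sin(-130 deg) = -0.7660
  joint[2] = (1.9926, -2.3747) + 7.8 * (-0.6428, -0.7660) = (1.9926 + -5.0137, -2.3747 + -5.9751) = (-3.0211, -8.3499)
link 2: phi[2] = -50 + -80 + -20 = -150 deg
  cos(-150 deg) = -0.8660, sin(-150 deg) = -0.5000
  joint[3] = (-3.0211, -8.3499) + 10.2 * (-0.8660, -0.5000) = (-3.0211 + -8.8335, -8.3499 + -5.1000) = (-11.8546, -13.4499)
link 3: phi[3] = -50 + -80 + -20 + -55 = -205 deg
  cos(-205 deg) = -0.9063, sin(-205 deg) = 0.4226
  joint[4] = (-11.8546, -13.4499) + 7.3 * (-0.9063, 0.4226) = (-11.8546 + -6.6160, -13.4499 + 3.0851) = (-18.4706, -10.3648)
End effector: (-18.4706, -10.3648)

Answer: -18.4706 -10.3648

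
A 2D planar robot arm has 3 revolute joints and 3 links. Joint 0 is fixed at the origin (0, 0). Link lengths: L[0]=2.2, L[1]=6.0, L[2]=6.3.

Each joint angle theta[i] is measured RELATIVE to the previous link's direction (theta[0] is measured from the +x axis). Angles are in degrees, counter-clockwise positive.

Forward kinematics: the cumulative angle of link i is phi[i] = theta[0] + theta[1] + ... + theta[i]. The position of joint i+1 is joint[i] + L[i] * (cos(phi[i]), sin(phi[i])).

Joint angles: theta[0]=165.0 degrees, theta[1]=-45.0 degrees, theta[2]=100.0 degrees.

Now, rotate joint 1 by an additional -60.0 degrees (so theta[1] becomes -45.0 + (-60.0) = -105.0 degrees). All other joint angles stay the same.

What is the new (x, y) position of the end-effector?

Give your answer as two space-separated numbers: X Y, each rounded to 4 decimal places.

joint[0] = (0.0000, 0.0000)  (base)
link 0: phi[0] = 165 = 165 deg
  cos(165 deg) = -0.9659, sin(165 deg) = 0.2588
  joint[1] = (0.0000, 0.0000) + 2.2 * (-0.9659, 0.2588) = (0.0000 + -2.1250, 0.0000 + 0.5694) = (-2.1250, 0.5694)
link 1: phi[1] = 165 + -105 = 60 deg
  cos(60 deg) = 0.5000, sin(60 deg) = 0.8660
  joint[2] = (-2.1250, 0.5694) + 6 * (0.5000, 0.8660) = (-2.1250 + 3.0000, 0.5694 + 5.1962) = (0.8750, 5.7656)
link 2: phi[2] = 165 + -105 + 100 = 160 deg
  cos(160 deg) = -0.9397, sin(160 deg) = 0.3420
  joint[3] = (0.8750, 5.7656) + 6.3 * (-0.9397, 0.3420) = (0.8750 + -5.9201, 5.7656 + 2.1547) = (-5.0451, 7.9203)
End effector: (-5.0451, 7.9203)

Answer: -5.0451 7.9203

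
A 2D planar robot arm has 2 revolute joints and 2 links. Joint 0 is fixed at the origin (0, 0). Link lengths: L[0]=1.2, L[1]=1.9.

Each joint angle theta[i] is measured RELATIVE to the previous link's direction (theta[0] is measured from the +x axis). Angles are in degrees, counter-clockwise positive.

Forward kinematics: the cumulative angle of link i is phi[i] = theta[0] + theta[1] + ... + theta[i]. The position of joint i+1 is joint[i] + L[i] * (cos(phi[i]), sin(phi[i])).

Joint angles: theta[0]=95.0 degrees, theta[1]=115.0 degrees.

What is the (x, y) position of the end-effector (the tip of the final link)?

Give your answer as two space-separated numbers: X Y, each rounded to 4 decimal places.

joint[0] = (0.0000, 0.0000)  (base)
link 0: phi[0] = 95 = 95 deg
  cos(95 deg) = -0.0872, sin(95 deg) = 0.9962
  joint[1] = (0.0000, 0.0000) + 1.2 * (-0.0872, 0.9962) = (0.0000 + -0.1046, 0.0000 + 1.1954) = (-0.1046, 1.1954)
link 1: phi[1] = 95 + 115 = 210 deg
  cos(210 deg) = -0.8660, sin(210 deg) = -0.5000
  joint[2] = (-0.1046, 1.1954) + 1.9 * (-0.8660, -0.5000) = (-0.1046 + -1.6454, 1.1954 + -0.9500) = (-1.7500, 0.2454)
End effector: (-1.7500, 0.2454)

Answer: -1.7500 0.2454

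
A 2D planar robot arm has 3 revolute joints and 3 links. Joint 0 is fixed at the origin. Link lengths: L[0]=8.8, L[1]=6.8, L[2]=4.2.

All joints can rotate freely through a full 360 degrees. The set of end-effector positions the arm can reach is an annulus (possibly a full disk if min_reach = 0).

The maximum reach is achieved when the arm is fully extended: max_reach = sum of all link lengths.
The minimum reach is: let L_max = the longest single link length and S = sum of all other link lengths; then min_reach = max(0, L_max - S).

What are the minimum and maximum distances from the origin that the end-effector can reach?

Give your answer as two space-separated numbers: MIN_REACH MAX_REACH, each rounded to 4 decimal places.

Answer: 0.0000 19.8000

Derivation:
Link lengths: [8.8, 6.8, 4.2]
max_reach = 8.8 + 6.8 + 4.2 = 19.8
L_max = max([8.8, 6.8, 4.2]) = 8.8
S (sum of others) = 19.8 - 8.8 = 11
min_reach = max(0, 8.8 - 11) = max(0, -2.2) = 0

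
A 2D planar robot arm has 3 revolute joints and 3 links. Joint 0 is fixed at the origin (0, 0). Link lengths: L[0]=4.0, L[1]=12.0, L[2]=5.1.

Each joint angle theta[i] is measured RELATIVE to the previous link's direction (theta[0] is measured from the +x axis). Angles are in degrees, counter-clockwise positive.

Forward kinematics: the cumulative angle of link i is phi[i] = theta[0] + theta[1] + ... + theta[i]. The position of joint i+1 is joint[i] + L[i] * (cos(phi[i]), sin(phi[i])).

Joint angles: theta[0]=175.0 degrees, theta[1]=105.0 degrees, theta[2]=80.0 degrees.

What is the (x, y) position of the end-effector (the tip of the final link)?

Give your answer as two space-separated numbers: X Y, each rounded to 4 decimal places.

joint[0] = (0.0000, 0.0000)  (base)
link 0: phi[0] = 175 = 175 deg
  cos(175 deg) = -0.9962, sin(175 deg) = 0.0872
  joint[1] = (0.0000, 0.0000) + 4 * (-0.9962, 0.0872) = (0.0000 + -3.9848, 0.0000 + 0.3486) = (-3.9848, 0.3486)
link 1: phi[1] = 175 + 105 = 280 deg
  cos(280 deg) = 0.1736, sin(280 deg) = -0.9848
  joint[2] = (-3.9848, 0.3486) + 12 * (0.1736, -0.9848) = (-3.9848 + 2.0838, 0.3486 + -11.8177) = (-1.9010, -11.4691)
link 2: phi[2] = 175 + 105 + 80 = 360 deg
  cos(360 deg) = 1.0000, sin(360 deg) = -0.0000
  joint[3] = (-1.9010, -11.4691) + 5.1 * (1.0000, -0.0000) = (-1.9010 + 5.1000, -11.4691 + -0.0000) = (3.1990, -11.4691)
End effector: (3.1990, -11.4691)

Answer: 3.1990 -11.4691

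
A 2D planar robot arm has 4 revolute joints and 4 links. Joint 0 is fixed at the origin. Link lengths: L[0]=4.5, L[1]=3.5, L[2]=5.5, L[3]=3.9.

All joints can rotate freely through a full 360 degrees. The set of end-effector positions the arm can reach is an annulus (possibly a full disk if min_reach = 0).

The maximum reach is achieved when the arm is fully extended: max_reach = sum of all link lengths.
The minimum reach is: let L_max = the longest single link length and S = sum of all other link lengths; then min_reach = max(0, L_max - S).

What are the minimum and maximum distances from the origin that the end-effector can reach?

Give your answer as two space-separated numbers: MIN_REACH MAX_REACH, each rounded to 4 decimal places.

Answer: 0.0000 17.4000

Derivation:
Link lengths: [4.5, 3.5, 5.5, 3.9]
max_reach = 4.5 + 3.5 + 5.5 + 3.9 = 17.4
L_max = max([4.5, 3.5, 5.5, 3.9]) = 5.5
S (sum of others) = 17.4 - 5.5 = 11.9
min_reach = max(0, 5.5 - 11.9) = max(0, -6.4) = 0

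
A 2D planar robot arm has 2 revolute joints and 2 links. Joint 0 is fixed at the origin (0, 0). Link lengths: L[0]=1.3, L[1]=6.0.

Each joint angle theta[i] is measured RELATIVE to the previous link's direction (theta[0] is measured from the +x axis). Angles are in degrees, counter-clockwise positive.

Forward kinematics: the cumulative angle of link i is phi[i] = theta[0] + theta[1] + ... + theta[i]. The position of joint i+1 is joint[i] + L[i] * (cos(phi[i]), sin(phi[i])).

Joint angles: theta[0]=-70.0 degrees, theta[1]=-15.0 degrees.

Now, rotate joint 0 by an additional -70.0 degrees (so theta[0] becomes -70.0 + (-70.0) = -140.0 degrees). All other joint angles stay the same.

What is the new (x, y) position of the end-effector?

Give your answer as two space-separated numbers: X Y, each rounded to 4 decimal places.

Answer: -6.4337 -3.3713

Derivation:
joint[0] = (0.0000, 0.0000)  (base)
link 0: phi[0] = -140 = -140 deg
  cos(-140 deg) = -0.7660, sin(-140 deg) = -0.6428
  joint[1] = (0.0000, 0.0000) + 1.3 * (-0.7660, -0.6428) = (0.0000 + -0.9959, 0.0000 + -0.8356) = (-0.9959, -0.8356)
link 1: phi[1] = -140 + -15 = -155 deg
  cos(-155 deg) = -0.9063, sin(-155 deg) = -0.4226
  joint[2] = (-0.9959, -0.8356) + 6 * (-0.9063, -0.4226) = (-0.9959 + -5.4378, -0.8356 + -2.5357) = (-6.4337, -3.3713)
End effector: (-6.4337, -3.3713)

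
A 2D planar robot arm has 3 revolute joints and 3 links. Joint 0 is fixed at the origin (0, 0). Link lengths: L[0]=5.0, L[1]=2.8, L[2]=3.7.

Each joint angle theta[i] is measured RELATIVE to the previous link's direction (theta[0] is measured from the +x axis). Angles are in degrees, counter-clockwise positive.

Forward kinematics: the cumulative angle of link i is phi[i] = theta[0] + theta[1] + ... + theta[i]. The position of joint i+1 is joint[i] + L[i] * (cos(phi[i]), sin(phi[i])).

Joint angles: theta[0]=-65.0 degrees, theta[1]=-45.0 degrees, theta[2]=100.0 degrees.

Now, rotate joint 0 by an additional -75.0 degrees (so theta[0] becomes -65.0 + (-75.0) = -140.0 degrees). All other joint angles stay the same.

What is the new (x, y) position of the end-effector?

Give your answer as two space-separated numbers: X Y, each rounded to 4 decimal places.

Answer: -6.2971 -6.6558

Derivation:
joint[0] = (0.0000, 0.0000)  (base)
link 0: phi[0] = -140 = -140 deg
  cos(-140 deg) = -0.7660, sin(-140 deg) = -0.6428
  joint[1] = (0.0000, 0.0000) + 5 * (-0.7660, -0.6428) = (0.0000 + -3.8302, 0.0000 + -3.2139) = (-3.8302, -3.2139)
link 1: phi[1] = -140 + -45 = -185 deg
  cos(-185 deg) = -0.9962, sin(-185 deg) = 0.0872
  joint[2] = (-3.8302, -3.2139) + 2.8 * (-0.9962, 0.0872) = (-3.8302 + -2.7893, -3.2139 + 0.2440) = (-6.6196, -2.9699)
link 2: phi[2] = -140 + -45 + 100 = -85 deg
  cos(-85 deg) = 0.0872, sin(-85 deg) = -0.9962
  joint[3] = (-6.6196, -2.9699) + 3.7 * (0.0872, -0.9962) = (-6.6196 + 0.3225, -2.9699 + -3.6859) = (-6.2971, -6.6558)
End effector: (-6.2971, -6.6558)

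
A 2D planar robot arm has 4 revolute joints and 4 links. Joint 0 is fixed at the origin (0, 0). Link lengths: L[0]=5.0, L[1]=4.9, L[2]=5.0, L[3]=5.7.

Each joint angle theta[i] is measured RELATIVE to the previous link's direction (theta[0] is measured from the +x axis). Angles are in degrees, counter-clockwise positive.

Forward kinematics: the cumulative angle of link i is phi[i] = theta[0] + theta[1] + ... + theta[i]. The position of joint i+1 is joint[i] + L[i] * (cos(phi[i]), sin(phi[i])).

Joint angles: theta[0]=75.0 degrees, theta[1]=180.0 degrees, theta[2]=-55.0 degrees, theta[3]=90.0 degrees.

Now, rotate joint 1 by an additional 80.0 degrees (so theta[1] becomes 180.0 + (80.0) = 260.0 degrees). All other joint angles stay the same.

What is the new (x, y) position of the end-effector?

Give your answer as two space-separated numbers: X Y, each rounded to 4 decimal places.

Answer: 12.2166 -1.1754

Derivation:
joint[0] = (0.0000, 0.0000)  (base)
link 0: phi[0] = 75 = 75 deg
  cos(75 deg) = 0.2588, sin(75 deg) = 0.9659
  joint[1] = (0.0000, 0.0000) + 5 * (0.2588, 0.9659) = (0.0000 + 1.2941, 0.0000 + 4.8296) = (1.2941, 4.8296)
link 1: phi[1] = 75 + 260 = 335 deg
  cos(335 deg) = 0.9063, sin(335 deg) = -0.4226
  joint[2] = (1.2941, 4.8296) + 4.9 * (0.9063, -0.4226) = (1.2941 + 4.4409, 4.8296 + -2.0708) = (5.7350, 2.7588)
link 2: phi[2] = 75 + 260 + -55 = 280 deg
  cos(280 deg) = 0.1736, sin(280 deg) = -0.9848
  joint[3] = (5.7350, 2.7588) + 5 * (0.1736, -0.9848) = (5.7350 + 0.8682, 2.7588 + -4.9240) = (6.6032, -2.1652)
link 3: phi[3] = 75 + 260 + -55 + 90 = 370 deg
  cos(370 deg) = 0.9848, sin(370 deg) = 0.1736
  joint[4] = (6.6032, -2.1652) + 5.7 * (0.9848, 0.1736) = (6.6032 + 5.6134, -2.1652 + 0.9898) = (12.2166, -1.1754)
End effector: (12.2166, -1.1754)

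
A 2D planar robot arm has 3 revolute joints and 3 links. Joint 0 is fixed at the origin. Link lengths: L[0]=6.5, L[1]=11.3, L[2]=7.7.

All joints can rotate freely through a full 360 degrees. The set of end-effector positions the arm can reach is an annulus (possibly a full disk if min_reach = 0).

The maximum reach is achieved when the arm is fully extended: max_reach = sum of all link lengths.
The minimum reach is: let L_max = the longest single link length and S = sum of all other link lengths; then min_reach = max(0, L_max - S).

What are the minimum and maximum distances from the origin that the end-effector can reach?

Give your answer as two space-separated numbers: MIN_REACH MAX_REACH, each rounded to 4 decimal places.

Answer: 0.0000 25.5000

Derivation:
Link lengths: [6.5, 11.3, 7.7]
max_reach = 6.5 + 11.3 + 7.7 = 25.5
L_max = max([6.5, 11.3, 7.7]) = 11.3
S (sum of others) = 25.5 - 11.3 = 14.2
min_reach = max(0, 11.3 - 14.2) = max(0, -2.9) = 0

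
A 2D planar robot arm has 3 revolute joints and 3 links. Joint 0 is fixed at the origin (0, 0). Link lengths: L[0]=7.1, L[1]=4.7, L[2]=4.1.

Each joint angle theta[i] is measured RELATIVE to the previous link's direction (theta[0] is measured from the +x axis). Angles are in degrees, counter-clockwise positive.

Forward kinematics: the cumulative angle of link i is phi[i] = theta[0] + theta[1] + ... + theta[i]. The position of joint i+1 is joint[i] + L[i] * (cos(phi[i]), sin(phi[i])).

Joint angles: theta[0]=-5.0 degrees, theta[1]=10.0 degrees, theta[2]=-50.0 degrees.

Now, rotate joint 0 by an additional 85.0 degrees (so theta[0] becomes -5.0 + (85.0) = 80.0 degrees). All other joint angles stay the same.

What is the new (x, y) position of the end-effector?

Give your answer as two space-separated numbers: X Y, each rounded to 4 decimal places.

Answer: 4.3737 14.3276

Derivation:
joint[0] = (0.0000, 0.0000)  (base)
link 0: phi[0] = 80 = 80 deg
  cos(80 deg) = 0.1736, sin(80 deg) = 0.9848
  joint[1] = (0.0000, 0.0000) + 7.1 * (0.1736, 0.9848) = (0.0000 + 1.2329, 0.0000 + 6.9921) = (1.2329, 6.9921)
link 1: phi[1] = 80 + 10 = 90 deg
  cos(90 deg) = 0.0000, sin(90 deg) = 1.0000
  joint[2] = (1.2329, 6.9921) + 4.7 * (0.0000, 1.0000) = (1.2329 + 0.0000, 6.9921 + 4.7000) = (1.2329, 11.6921)
link 2: phi[2] = 80 + 10 + -50 = 40 deg
  cos(40 deg) = 0.7660, sin(40 deg) = 0.6428
  joint[3] = (1.2329, 11.6921) + 4.1 * (0.7660, 0.6428) = (1.2329 + 3.1408, 11.6921 + 2.6354) = (4.3737, 14.3276)
End effector: (4.3737, 14.3276)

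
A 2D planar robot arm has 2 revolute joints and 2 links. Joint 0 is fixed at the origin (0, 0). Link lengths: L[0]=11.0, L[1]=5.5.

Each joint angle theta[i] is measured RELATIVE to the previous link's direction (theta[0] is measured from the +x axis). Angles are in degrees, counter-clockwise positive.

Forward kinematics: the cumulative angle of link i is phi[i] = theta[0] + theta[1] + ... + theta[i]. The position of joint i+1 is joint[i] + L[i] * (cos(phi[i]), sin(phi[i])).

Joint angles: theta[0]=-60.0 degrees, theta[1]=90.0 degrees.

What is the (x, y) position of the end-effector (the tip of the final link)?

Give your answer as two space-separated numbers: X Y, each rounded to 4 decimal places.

joint[0] = (0.0000, 0.0000)  (base)
link 0: phi[0] = -60 = -60 deg
  cos(-60 deg) = 0.5000, sin(-60 deg) = -0.8660
  joint[1] = (0.0000, 0.0000) + 11 * (0.5000, -0.8660) = (0.0000 + 5.5000, 0.0000 + -9.5263) = (5.5000, -9.5263)
link 1: phi[1] = -60 + 90 = 30 deg
  cos(30 deg) = 0.8660, sin(30 deg) = 0.5000
  joint[2] = (5.5000, -9.5263) + 5.5 * (0.8660, 0.5000) = (5.5000 + 4.7631, -9.5263 + 2.7500) = (10.2631, -6.7763)
End effector: (10.2631, -6.7763)

Answer: 10.2631 -6.7763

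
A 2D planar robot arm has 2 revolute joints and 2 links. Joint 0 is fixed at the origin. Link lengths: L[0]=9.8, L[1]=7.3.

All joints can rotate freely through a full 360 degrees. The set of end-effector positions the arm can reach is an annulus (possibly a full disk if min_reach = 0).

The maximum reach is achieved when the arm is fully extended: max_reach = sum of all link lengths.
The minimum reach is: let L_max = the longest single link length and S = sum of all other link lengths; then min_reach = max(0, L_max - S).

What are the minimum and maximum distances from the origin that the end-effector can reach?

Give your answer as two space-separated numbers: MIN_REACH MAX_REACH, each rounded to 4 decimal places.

Answer: 2.5000 17.1000

Derivation:
Link lengths: [9.8, 7.3]
max_reach = 9.8 + 7.3 = 17.1
L_max = max([9.8, 7.3]) = 9.8
S (sum of others) = 17.1 - 9.8 = 7.3
min_reach = max(0, 9.8 - 7.3) = max(0, 2.5) = 2.5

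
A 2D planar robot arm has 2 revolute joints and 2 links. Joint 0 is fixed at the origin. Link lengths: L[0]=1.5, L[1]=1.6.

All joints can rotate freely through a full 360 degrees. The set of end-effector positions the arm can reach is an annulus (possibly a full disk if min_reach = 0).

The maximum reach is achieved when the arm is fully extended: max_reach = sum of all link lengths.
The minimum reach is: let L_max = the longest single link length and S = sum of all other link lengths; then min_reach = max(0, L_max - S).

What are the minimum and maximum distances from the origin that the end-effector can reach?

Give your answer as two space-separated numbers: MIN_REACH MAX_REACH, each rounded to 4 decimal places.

Link lengths: [1.5, 1.6]
max_reach = 1.5 + 1.6 = 3.1
L_max = max([1.5, 1.6]) = 1.6
S (sum of others) = 3.1 - 1.6 = 1.5
min_reach = max(0, 1.6 - 1.5) = max(0, 0.1) = 0.1

Answer: 0.1000 3.1000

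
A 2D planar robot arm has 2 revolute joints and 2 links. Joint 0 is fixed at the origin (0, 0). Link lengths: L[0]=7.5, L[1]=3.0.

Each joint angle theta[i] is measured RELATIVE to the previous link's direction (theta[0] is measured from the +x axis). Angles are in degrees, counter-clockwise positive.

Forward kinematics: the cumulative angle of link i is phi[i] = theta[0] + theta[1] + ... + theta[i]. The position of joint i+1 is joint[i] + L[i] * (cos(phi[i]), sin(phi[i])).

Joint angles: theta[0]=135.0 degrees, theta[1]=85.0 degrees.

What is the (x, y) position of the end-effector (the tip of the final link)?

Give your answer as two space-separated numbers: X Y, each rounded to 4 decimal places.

joint[0] = (0.0000, 0.0000)  (base)
link 0: phi[0] = 135 = 135 deg
  cos(135 deg) = -0.7071, sin(135 deg) = 0.7071
  joint[1] = (0.0000, 0.0000) + 7.5 * (-0.7071, 0.7071) = (0.0000 + -5.3033, 0.0000 + 5.3033) = (-5.3033, 5.3033)
link 1: phi[1] = 135 + 85 = 220 deg
  cos(220 deg) = -0.7660, sin(220 deg) = -0.6428
  joint[2] = (-5.3033, 5.3033) + 3 * (-0.7660, -0.6428) = (-5.3033 + -2.2981, 5.3033 + -1.9284) = (-7.6014, 3.3749)
End effector: (-7.6014, 3.3749)

Answer: -7.6014 3.3749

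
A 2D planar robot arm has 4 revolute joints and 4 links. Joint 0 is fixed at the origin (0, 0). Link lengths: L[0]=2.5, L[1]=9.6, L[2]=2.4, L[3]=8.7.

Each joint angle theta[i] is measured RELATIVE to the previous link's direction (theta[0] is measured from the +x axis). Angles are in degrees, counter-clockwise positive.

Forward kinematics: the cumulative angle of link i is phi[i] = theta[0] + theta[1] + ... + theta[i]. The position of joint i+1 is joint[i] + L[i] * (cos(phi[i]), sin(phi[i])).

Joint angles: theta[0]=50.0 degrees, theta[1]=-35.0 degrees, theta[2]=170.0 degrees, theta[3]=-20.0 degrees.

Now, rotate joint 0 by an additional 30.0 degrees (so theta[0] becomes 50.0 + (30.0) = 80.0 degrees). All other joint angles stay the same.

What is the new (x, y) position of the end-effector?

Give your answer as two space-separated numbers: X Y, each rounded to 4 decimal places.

Answer: -3.1472 5.6219

Derivation:
joint[0] = (0.0000, 0.0000)  (base)
link 0: phi[0] = 80 = 80 deg
  cos(80 deg) = 0.1736, sin(80 deg) = 0.9848
  joint[1] = (0.0000, 0.0000) + 2.5 * (0.1736, 0.9848) = (0.0000 + 0.4341, 0.0000 + 2.4620) = (0.4341, 2.4620)
link 1: phi[1] = 80 + -35 = 45 deg
  cos(45 deg) = 0.7071, sin(45 deg) = 0.7071
  joint[2] = (0.4341, 2.4620) + 9.6 * (0.7071, 0.7071) = (0.4341 + 6.7882, 2.4620 + 6.7882) = (7.2223, 9.2502)
link 2: phi[2] = 80 + -35 + 170 = 215 deg
  cos(215 deg) = -0.8192, sin(215 deg) = -0.5736
  joint[3] = (7.2223, 9.2502) + 2.4 * (-0.8192, -0.5736) = (7.2223 + -1.9660, 9.2502 + -1.3766) = (5.2564, 7.8737)
link 3: phi[3] = 80 + -35 + 170 + -20 = 195 deg
  cos(195 deg) = -0.9659, sin(195 deg) = -0.2588
  joint[4] = (5.2564, 7.8737) + 8.7 * (-0.9659, -0.2588) = (5.2564 + -8.4036, 7.8737 + -2.2517) = (-3.1472, 5.6219)
End effector: (-3.1472, 5.6219)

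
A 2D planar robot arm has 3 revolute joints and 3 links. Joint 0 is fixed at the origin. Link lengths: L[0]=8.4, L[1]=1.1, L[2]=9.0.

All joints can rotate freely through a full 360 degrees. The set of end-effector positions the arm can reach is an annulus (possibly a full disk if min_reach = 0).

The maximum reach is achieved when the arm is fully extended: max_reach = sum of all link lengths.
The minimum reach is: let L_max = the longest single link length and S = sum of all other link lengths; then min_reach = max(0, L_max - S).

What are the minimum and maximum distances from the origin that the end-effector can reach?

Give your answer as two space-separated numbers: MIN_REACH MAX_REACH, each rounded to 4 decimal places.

Link lengths: [8.4, 1.1, 9.0]
max_reach = 8.4 + 1.1 + 9 = 18.5
L_max = max([8.4, 1.1, 9.0]) = 9
S (sum of others) = 18.5 - 9 = 9.5
min_reach = max(0, 9 - 9.5) = max(0, -0.5) = 0

Answer: 0.0000 18.5000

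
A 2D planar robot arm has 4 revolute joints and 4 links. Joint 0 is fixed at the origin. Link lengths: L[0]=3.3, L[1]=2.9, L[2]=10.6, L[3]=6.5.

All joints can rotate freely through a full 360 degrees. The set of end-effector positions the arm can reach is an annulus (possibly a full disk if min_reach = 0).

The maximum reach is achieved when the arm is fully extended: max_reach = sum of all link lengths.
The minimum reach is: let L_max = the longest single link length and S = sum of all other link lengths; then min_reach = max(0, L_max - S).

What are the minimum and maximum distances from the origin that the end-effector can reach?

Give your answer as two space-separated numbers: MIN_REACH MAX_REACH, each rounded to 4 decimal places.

Answer: 0.0000 23.3000

Derivation:
Link lengths: [3.3, 2.9, 10.6, 6.5]
max_reach = 3.3 + 2.9 + 10.6 + 6.5 = 23.3
L_max = max([3.3, 2.9, 10.6, 6.5]) = 10.6
S (sum of others) = 23.3 - 10.6 = 12.7
min_reach = max(0, 10.6 - 12.7) = max(0, -2.1) = 0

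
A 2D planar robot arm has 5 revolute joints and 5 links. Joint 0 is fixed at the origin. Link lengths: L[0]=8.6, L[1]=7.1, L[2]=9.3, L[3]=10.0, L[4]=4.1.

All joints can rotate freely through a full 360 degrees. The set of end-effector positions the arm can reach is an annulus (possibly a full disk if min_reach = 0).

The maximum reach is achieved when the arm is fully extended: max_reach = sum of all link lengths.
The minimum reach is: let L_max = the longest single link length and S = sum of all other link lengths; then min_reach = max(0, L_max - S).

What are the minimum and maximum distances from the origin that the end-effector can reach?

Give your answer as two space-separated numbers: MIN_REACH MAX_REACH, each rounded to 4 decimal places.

Answer: 0.0000 39.1000

Derivation:
Link lengths: [8.6, 7.1, 9.3, 10.0, 4.1]
max_reach = 8.6 + 7.1 + 9.3 + 10 + 4.1 = 39.1
L_max = max([8.6, 7.1, 9.3, 10.0, 4.1]) = 10
S (sum of others) = 39.1 - 10 = 29.1
min_reach = max(0, 10 - 29.1) = max(0, -19.1) = 0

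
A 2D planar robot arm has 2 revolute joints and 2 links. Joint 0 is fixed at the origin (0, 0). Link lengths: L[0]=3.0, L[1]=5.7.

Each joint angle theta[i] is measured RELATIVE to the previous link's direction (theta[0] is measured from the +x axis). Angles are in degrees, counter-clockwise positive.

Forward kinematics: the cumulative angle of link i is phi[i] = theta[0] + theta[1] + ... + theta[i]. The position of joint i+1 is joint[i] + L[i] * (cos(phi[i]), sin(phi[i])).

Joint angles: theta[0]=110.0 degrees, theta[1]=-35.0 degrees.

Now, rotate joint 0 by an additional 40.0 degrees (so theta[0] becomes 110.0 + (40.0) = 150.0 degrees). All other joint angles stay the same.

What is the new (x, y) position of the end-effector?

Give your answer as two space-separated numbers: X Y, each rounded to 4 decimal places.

Answer: -5.0070 6.6660

Derivation:
joint[0] = (0.0000, 0.0000)  (base)
link 0: phi[0] = 150 = 150 deg
  cos(150 deg) = -0.8660, sin(150 deg) = 0.5000
  joint[1] = (0.0000, 0.0000) + 3 * (-0.8660, 0.5000) = (0.0000 + -2.5981, 0.0000 + 1.5000) = (-2.5981, 1.5000)
link 1: phi[1] = 150 + -35 = 115 deg
  cos(115 deg) = -0.4226, sin(115 deg) = 0.9063
  joint[2] = (-2.5981, 1.5000) + 5.7 * (-0.4226, 0.9063) = (-2.5981 + -2.4089, 1.5000 + 5.1660) = (-5.0070, 6.6660)
End effector: (-5.0070, 6.6660)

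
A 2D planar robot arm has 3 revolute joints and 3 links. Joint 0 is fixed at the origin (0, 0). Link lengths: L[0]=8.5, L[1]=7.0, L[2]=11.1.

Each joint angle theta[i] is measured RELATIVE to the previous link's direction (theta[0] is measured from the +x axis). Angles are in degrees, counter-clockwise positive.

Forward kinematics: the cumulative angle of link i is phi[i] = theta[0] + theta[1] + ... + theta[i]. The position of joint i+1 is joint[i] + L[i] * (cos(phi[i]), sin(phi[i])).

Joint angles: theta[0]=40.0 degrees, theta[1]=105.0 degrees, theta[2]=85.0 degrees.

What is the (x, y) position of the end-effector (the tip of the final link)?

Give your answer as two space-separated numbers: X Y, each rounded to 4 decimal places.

Answer: -6.3576 0.9756

Derivation:
joint[0] = (0.0000, 0.0000)  (base)
link 0: phi[0] = 40 = 40 deg
  cos(40 deg) = 0.7660, sin(40 deg) = 0.6428
  joint[1] = (0.0000, 0.0000) + 8.5 * (0.7660, 0.6428) = (0.0000 + 6.5114, 0.0000 + 5.4637) = (6.5114, 5.4637)
link 1: phi[1] = 40 + 105 = 145 deg
  cos(145 deg) = -0.8192, sin(145 deg) = 0.5736
  joint[2] = (6.5114, 5.4637) + 7 * (-0.8192, 0.5736) = (6.5114 + -5.7341, 5.4637 + 4.0150) = (0.7773, 9.4787)
link 2: phi[2] = 40 + 105 + 85 = 230 deg
  cos(230 deg) = -0.6428, sin(230 deg) = -0.7660
  joint[3] = (0.7773, 9.4787) + 11.1 * (-0.6428, -0.7660) = (0.7773 + -7.1349, 9.4787 + -8.5031) = (-6.3576, 0.9756)
End effector: (-6.3576, 0.9756)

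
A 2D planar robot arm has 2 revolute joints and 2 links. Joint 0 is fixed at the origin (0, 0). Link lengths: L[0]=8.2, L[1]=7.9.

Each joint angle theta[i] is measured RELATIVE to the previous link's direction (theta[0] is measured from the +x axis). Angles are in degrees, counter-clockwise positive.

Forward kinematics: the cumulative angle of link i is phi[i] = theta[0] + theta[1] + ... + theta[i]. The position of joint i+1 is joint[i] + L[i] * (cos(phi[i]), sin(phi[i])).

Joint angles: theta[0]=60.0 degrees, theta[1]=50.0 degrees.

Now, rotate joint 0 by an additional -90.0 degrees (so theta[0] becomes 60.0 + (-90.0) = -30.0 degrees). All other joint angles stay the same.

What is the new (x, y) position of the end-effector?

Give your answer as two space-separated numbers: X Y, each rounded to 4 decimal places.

Answer: 14.5250 -1.3980

Derivation:
joint[0] = (0.0000, 0.0000)  (base)
link 0: phi[0] = -30 = -30 deg
  cos(-30 deg) = 0.8660, sin(-30 deg) = -0.5000
  joint[1] = (0.0000, 0.0000) + 8.2 * (0.8660, -0.5000) = (0.0000 + 7.1014, 0.0000 + -4.1000) = (7.1014, -4.1000)
link 1: phi[1] = -30 + 50 = 20 deg
  cos(20 deg) = 0.9397, sin(20 deg) = 0.3420
  joint[2] = (7.1014, -4.1000) + 7.9 * (0.9397, 0.3420) = (7.1014 + 7.4236, -4.1000 + 2.7020) = (14.5250, -1.3980)
End effector: (14.5250, -1.3980)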